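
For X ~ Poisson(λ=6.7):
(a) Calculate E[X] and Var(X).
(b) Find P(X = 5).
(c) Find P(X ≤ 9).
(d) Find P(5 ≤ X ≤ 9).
(a) E[X] = 6.7000, Var(X) = 6.7000
(b) P(X = 5) = 0.138490
(c) P(X ≤ 9) = 0.859570
(d) P(5 ≤ X ≤ 9) = 0.657411

We have X ~ Poisson(λ=6.7).

(a) Moments:
E[X] = 6.7000
Var(X) = 6.7000
σ = √Var(X) = 2.5884

(b) Point probability using PMF:
P(X = 5) = 0.138490

(c) Cumulative probability using CDF:
P(X ≤ 9) = F(9) = 0.859570

(d) Range probability:
P(5 ≤ X ≤ 9) = P(X ≤ 9) - P(X ≤ 4)
                   = F(9) - F(4)
                   = 0.859570 - 0.202159
                   = 0.657411

This means approximately 65.7% of outcomes fall in the interval [5, 9].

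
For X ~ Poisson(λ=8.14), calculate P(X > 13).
0.038511

We have X ~ Poisson(λ=8.14).

P(X > 13) = 1 - P(X ≤ 13)
                = 1 - F(13)
                = 1 - 0.961489
                = 0.038511

So there's approximately a 3.9% chance that X exceeds 13.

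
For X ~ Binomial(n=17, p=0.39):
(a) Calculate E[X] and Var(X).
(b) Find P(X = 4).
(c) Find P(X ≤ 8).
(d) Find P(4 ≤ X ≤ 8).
(a) E[X] = 6.6300, Var(X) = 4.0443
(b) P(X = 4) = 0.089150
(c) P(X ≤ 8) = 0.824334
(d) P(4 ≤ X ≤ 8) = 0.769370

We have X ~ Binomial(n=17, p=0.39).

(a) Moments:
E[X] = 6.6300
Var(X) = 4.0443
σ = √Var(X) = 2.0110

(b) Point probability using PMF:
P(X = 4) = 0.089150

(c) Cumulative probability using CDF:
P(X ≤ 8) = F(8) = 0.824334

(d) Range probability:
P(4 ≤ X ≤ 8) = P(X ≤ 8) - P(X ≤ 3)
                   = F(8) - F(3)
                   = 0.824334 - 0.054964
                   = 0.769370

This means approximately 76.9% of outcomes fall in the interval [4, 8].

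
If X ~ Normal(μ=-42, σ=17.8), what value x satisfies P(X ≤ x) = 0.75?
-29.9941

We have X ~ Normal(μ=-42, σ=17.8).

We want to find x such that P(X ≤ x) = 0.75.

This is the 75th percentile, which means 75% of values fall below this point.

Using the inverse CDF (quantile function):
x = F⁻¹(0.75) = -29.9941

Verification: P(X ≤ -29.9941) = 0.75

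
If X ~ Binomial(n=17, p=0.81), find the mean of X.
13.7700

We have X ~ Binomial(n=17, p=0.81).

For a Binomial distribution with n=17, p=0.81:
E[X] = 13.7700

This is the expected (average) value of X.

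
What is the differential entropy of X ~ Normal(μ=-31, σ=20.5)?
4.4394 nats

We have X ~ Normal(μ=-31, σ=20.5).

The differential entropy measures the uncertainty or information content of the distribution.

For a Normal distribution with μ=-31, σ=20.5:
h(X) = 4.4394 nats

(In bits, this would be 6.4046 bits.)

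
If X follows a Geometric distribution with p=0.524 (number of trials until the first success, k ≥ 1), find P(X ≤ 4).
0.948663

We have X ~ Geometric(p=0.524) (number of trials until the first success, k ≥ 1).

The CDF gives us P(X ≤ k).

Using the CDF:
P(X ≤ 4) = 0.948663

This means there's approximately a 94.9% chance that X is at most 4.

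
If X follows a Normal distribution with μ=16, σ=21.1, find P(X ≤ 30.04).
0.747104

We have X ~ Normal(μ=16, σ=21.1).

The CDF gives us P(X ≤ k).

Using the CDF:
P(X ≤ 30.04) = 0.747104

This means there's approximately a 74.7% chance that X is at most 30.04.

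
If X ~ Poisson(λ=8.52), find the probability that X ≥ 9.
0.479643

We have X ~ Poisson(λ=8.52).

For discrete distributions, P(X ≥ 9) = 1 - P(X ≤ 8).

P(X ≤ 8) = 0.520357
P(X ≥ 9) = 1 - 0.520357 = 0.479643

So there's approximately a 48.0% chance that X is at least 9.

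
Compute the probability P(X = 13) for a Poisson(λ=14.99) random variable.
0.095734

We have X ~ Poisson(λ=14.99).

For a Poisson distribution, the PMF gives us the probability of each outcome.

Using the PMF formula:
P(X = 13) = 0.095734

Rounded to 4 decimal places: 0.0957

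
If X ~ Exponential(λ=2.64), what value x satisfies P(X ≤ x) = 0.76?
0.5406

We have X ~ Exponential(λ=2.64).

We want to find x such that P(X ≤ x) = 0.76.

This is the 76th percentile, which means 76% of values fall below this point.

Using the inverse CDF (quantile function):
x = F⁻¹(0.76) = 0.5406

Verification: P(X ≤ 0.5406) = 0.76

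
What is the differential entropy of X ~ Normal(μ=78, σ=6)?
3.2107 nats

We have X ~ Normal(μ=78, σ=6).

The differential entropy measures the uncertainty or information content of the distribution.

For a Normal distribution with μ=78, σ=6:
h(X) = 3.2107 nats

(In bits, this would be 4.6321 bits.)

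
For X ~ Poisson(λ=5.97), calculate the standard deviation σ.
2.4434

We have X ~ Poisson(λ=5.97).

For a Poisson distribution with λ=5.97:
σ = √Var(X) = 2.4434

The standard deviation is the square root of the variance.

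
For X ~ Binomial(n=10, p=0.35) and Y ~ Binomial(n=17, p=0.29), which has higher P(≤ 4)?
X has higher probability (P(X ≤ 4) = 0.7515 > P(Y ≤ 4) = 0.4240)

Compute P(≤ 4) for each distribution:

X ~ Binomial(n=10, p=0.35):
P(X ≤ 4) = 0.7515

Y ~ Binomial(n=17, p=0.29):
P(Y ≤ 4) = 0.4240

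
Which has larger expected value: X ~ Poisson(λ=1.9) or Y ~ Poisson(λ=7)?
Y has larger mean (7.0000 > 1.9000)

Compute the expected value for each distribution:

X ~ Poisson(λ=1.9):
E[X] = 1.9000

Y ~ Poisson(λ=7):
E[Y] = 7.0000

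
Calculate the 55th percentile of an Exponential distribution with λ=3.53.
0.2262

We have X ~ Exponential(λ=3.53).

We want to find x such that P(X ≤ x) = 0.55.

This is the 55th percentile, which means 55% of values fall below this point.

Using the inverse CDF (quantile function):
x = F⁻¹(0.55) = 0.2262

Verification: P(X ≤ 0.2262) = 0.55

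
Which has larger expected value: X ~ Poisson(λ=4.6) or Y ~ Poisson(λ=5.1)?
Y has larger mean (5.1000 > 4.6000)

Compute the expected value for each distribution:

X ~ Poisson(λ=4.6):
E[X] = 4.6000

Y ~ Poisson(λ=5.1):
E[Y] = 5.1000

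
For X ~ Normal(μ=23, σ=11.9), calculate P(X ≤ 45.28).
0.969415

We have X ~ Normal(μ=23, σ=11.9).

The CDF gives us P(X ≤ k).

Using the CDF:
P(X ≤ 45.28) = 0.969415

This means there's approximately a 96.9% chance that X is at most 45.28.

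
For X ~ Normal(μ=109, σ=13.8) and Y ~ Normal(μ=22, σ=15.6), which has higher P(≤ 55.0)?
Y has higher probability (P(Y ≤ 55.0) = 0.9828 > P(X ≤ 55.0) = 0.0000)

Compute P(≤ 55.0) for each distribution:

X ~ Normal(μ=109, σ=13.8):
P(X ≤ 55.0) = 0.0000

Y ~ Normal(μ=22, σ=15.6):
P(Y ≤ 55.0) = 0.9828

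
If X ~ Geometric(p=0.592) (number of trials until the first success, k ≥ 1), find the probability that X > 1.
0.408000

We have X ~ Geometric(p=0.592) (number of trials until the first success, k ≥ 1).

P(X > 1) = 1 - P(X ≤ 1)
                = 1 - F(1)
                = 1 - 0.592000
                = 0.408000

So there's approximately a 40.8% chance that X exceeds 1.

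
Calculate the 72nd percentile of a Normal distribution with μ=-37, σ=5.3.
-33.9109

We have X ~ Normal(μ=-37, σ=5.3).

We want to find x such that P(X ≤ x) = 0.72.

This is the 72nd percentile, which means 72% of values fall below this point.

Using the inverse CDF (quantile function):
x = F⁻¹(0.72) = -33.9109

Verification: P(X ≤ -33.9109) = 0.72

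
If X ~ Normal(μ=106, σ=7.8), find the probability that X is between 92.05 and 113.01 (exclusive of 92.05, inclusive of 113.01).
0.778748

We have X ~ Normal(μ=106, σ=7.8).

To find P(92.05 < X ≤ 113.01), we use:
P(92.05 < X ≤ 113.01) = P(X ≤ 113.01) - P(X ≤ 92.05)
                 = F(113.01) - F(92.05)
                 = 0.815599 - 0.036851
                 = 0.778748

So there's approximately a 77.9% chance that X falls in this range.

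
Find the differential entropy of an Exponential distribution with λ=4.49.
-0.5019 nats

We have X ~ Exponential(λ=4.49).

The differential entropy measures the uncertainty or information content of the distribution.

For an Exponential distribution with λ=4.49:
h(X) = -0.5019 nats

(In bits, this would be -0.7240 bits.)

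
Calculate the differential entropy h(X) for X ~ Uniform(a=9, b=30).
3.0445 nats

We have X ~ Uniform(a=9, b=30).

The differential entropy measures the uncertainty or information content of the distribution.

For a Uniform distribution with a=9, b=30:
h(X) = 3.0445 nats

(In bits, this would be 4.3923 bits.)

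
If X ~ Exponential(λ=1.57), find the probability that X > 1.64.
0.076169

We have X ~ Exponential(λ=1.57).

P(X > 1.64) = 1 - P(X ≤ 1.64)
                = 1 - F(1.64)
                = 1 - 0.923831
                = 0.076169

So there's approximately a 7.6% chance that X exceeds 1.64.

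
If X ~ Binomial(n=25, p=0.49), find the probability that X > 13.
0.308615

We have X ~ Binomial(n=25, p=0.49).

P(X > 13) = 1 - P(X ≤ 13)
                = 1 - F(13)
                = 1 - 0.691385
                = 0.308615

So there's approximately a 30.9% chance that X exceeds 13.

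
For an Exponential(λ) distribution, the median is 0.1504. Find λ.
λ = 4.6087

For X ~ Exponential(λ), the CDF is F(x) = 1 - e^(-λx).
The median m satisfies F(m) = 0.5:
1 - e^(-λm) = 0.5
e^(-λm) = 0.5
λm = ln(2)
m = ln(2) / λ

Given m = 0.1504:
λ = ln(2) / 0.1504 = 0.693147 / 0.1504 = 4.6087

Verification: ln(2) / 4.6087 = 0.1504 ✓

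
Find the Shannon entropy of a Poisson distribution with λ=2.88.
1.9091 nats

We have X ~ Poisson(λ=2.88).

The Shannon entropy measures the uncertainty or information content of the distribution.

For a Poisson distribution with λ=2.88:
H(X) = 1.9091 nats

(In bits, this would be 2.7542 bits.)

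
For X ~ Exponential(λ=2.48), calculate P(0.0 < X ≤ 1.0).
0.916257

We have X ~ Exponential(λ=2.48).

To find P(0.0 < X ≤ 1.0), we use:
P(0.0 < X ≤ 1.0) = P(X ≤ 1.0) - P(X ≤ 0.0)
                 = F(1.0) - F(0.0)
                 = 0.916257 - 0.000000
                 = 0.916257

So there's approximately a 91.6% chance that X falls in this range.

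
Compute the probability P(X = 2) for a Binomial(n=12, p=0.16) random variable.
0.295513

We have X ~ Binomial(n=12, p=0.16).

For a Binomial distribution, the PMF gives us the probability of each outcome.

Using the PMF formula:
P(X = 2) = 0.295513

Rounded to 4 decimal places: 0.2955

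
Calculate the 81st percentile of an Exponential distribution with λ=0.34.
4.8845

We have X ~ Exponential(λ=0.34).

We want to find x such that P(X ≤ x) = 0.81.

This is the 81st percentile, which means 81% of values fall below this point.

Using the inverse CDF (quantile function):
x = F⁻¹(0.81) = 4.8845

Verification: P(X ≤ 4.8845) = 0.81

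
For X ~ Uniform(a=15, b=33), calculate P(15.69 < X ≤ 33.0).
0.961667

We have X ~ Uniform(a=15, b=33).

To find P(15.69 < X ≤ 33.0), we use:
P(15.69 < X ≤ 33.0) = P(X ≤ 33.0) - P(X ≤ 15.69)
                 = F(33.0) - F(15.69)
                 = 1.000000 - 0.038333
                 = 0.961667

So there's approximately a 96.2% chance that X falls in this range.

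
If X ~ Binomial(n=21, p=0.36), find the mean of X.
7.5600

We have X ~ Binomial(n=21, p=0.36).

For a Binomial distribution with n=21, p=0.36:
E[X] = 7.5600

This is the expected (average) value of X.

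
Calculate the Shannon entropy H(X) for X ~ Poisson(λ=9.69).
2.5454 nats

We have X ~ Poisson(λ=9.69).

The Shannon entropy measures the uncertainty or information content of the distribution.

For a Poisson distribution with λ=9.69:
H(X) = 2.5454 nats

(In bits, this would be 3.6722 bits.)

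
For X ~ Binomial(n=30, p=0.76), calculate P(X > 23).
0.396074

We have X ~ Binomial(n=30, p=0.76).

P(X > 23) = 1 - P(X ≤ 23)
                = 1 - F(23)
                = 1 - 0.603926
                = 0.396074

So there's approximately a 39.6% chance that X exceeds 23.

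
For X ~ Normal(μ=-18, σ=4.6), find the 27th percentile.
-20.8189

We have X ~ Normal(μ=-18, σ=4.6).

We want to find x such that P(X ≤ x) = 0.27.

This is the 27th percentile, which means 27% of values fall below this point.

Using the inverse CDF (quantile function):
x = F⁻¹(0.27) = -20.8189

Verification: P(X ≤ -20.8189) = 0.27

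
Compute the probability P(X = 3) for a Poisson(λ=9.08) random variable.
0.014214

We have X ~ Poisson(λ=9.08).

For a Poisson distribution, the PMF gives us the probability of each outcome.

Using the PMF formula:
P(X = 3) = 0.014214

Rounded to 4 decimal places: 0.0142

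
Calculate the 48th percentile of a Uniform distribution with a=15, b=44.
28.9200

We have X ~ Uniform(a=15, b=44).

We want to find x such that P(X ≤ x) = 0.48.

This is the 48th percentile, which means 48% of values fall below this point.

Using the inverse CDF (quantile function):
x = F⁻¹(0.48) = 28.9200

Verification: P(X ≤ 28.9200) = 0.48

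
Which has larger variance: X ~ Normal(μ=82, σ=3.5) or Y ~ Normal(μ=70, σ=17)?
Y has larger variance (289.0000 > 12.2500)

Compute the variance for each distribution:

X ~ Normal(μ=82, σ=3.5):
Var(X) = 12.2500

Y ~ Normal(μ=70, σ=17):
Var(Y) = 289.0000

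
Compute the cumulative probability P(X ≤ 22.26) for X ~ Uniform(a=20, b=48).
0.080714

We have X ~ Uniform(a=20, b=48).

The CDF gives us P(X ≤ k).

Using the CDF:
P(X ≤ 22.26) = 0.080714

This means there's approximately a 8.1% chance that X is at most 22.26.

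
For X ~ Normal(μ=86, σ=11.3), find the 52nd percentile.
86.5667

We have X ~ Normal(μ=86, σ=11.3).

We want to find x such that P(X ≤ x) = 0.52.

This is the 52nd percentile, which means 52% of values fall below this point.

Using the inverse CDF (quantile function):
x = F⁻¹(0.52) = 86.5667

Verification: P(X ≤ 86.5667) = 0.52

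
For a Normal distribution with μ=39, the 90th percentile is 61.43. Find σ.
σ = 17.5022

For X ~ Normal(μ, σ), the p-th percentile satisfies x = μ + z_p × σ,
where z_p = Φ⁻¹(p) is the standard normal quantile.

Step 1: z_{0.9} = Φ⁻¹(0.9) = 1.2816

Step 2: Solve for σ:
61.43 = 39 + 1.2816 × σ
σ = (61.43 - 39) / 1.2816
σ = 22.43 / 1.2816
σ = 17.5022

Verification: μ + z × σ = 39 + 1.2816 × 17.5022 = 61.43 ✓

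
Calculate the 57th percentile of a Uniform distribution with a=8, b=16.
12.5600

We have X ~ Uniform(a=8, b=16).

We want to find x such that P(X ≤ x) = 0.57.

This is the 57th percentile, which means 57% of values fall below this point.

Using the inverse CDF (quantile function):
x = F⁻¹(0.57) = 12.5600

Verification: P(X ≤ 12.5600) = 0.57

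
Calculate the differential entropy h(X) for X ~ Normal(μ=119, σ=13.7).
4.0363 nats

We have X ~ Normal(μ=119, σ=13.7).

The differential entropy measures the uncertainty or information content of the distribution.

For a Normal distribution with μ=119, σ=13.7:
h(X) = 4.0363 nats

(In bits, this would be 5.8232 bits.)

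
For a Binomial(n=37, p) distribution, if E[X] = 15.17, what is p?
p = 0.41

For a Binomial(n, p) distribution:
E[X] = n × p

Given n = 37 and E[X] = 15.17:
15.17 = 37 × p
p = 15.17 / 37 = 0.41

Verification: Binomial(37, 0.41) has E[X] = 15.17 ✓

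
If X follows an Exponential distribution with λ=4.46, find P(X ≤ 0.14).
0.464417

We have X ~ Exponential(λ=4.46).

The CDF gives us P(X ≤ k).

Using the CDF:
P(X ≤ 0.14) = 0.464417

This means there's approximately a 46.4% chance that X is at most 0.14.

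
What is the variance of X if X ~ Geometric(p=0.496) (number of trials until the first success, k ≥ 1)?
2.0486

We have X ~ Geometric(p=0.496) (number of trials until the first success, k ≥ 1).

For a Geometric distribution with p=0.496 (number of trials until the first success, k ≥ 1):
Var(X) = 2.0486

The variance measures the spread of the distribution around the mean.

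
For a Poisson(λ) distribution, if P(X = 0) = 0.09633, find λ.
λ = 2.3400

For a Poisson(λ) distribution, the PMF at 0 is:
P(X = 0) = λ^0 e^(-λ) / 0! = e^(-λ)

Given P(X = 0) = 0.09633:
e^(-λ) = 0.09633
-λ = ln(0.09633)
λ = -ln(0.09633) = 2.3400

Verification: e^(-2.3400) = 0.09633 ✓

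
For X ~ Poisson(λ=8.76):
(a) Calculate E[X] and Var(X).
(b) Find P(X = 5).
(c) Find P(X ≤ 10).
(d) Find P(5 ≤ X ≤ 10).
(a) E[X] = 8.7600, Var(X) = 8.7600
(b) P(X = 5) = 0.067440
(c) P(X ≤ 10) = 0.734038
(d) P(5 ≤ X ≤ 10) = 0.670417

We have X ~ Poisson(λ=8.76).

(a) Moments:
E[X] = 8.7600
Var(X) = 8.7600
σ = √Var(X) = 2.9597

(b) Point probability using PMF:
P(X = 5) = 0.067440

(c) Cumulative probability using CDF:
P(X ≤ 10) = F(10) = 0.734038

(d) Range probability:
P(5 ≤ X ≤ 10) = P(X ≤ 10) - P(X ≤ 4)
                   = F(10) - F(4)
                   = 0.734038 - 0.063621
                   = 0.670417

This means approximately 67.0% of outcomes fall in the interval [5, 10].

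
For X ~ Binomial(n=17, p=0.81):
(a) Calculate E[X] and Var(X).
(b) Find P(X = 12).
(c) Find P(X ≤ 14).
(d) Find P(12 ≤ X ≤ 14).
(a) E[X] = 13.7700, Var(X) = 2.6163
(b) P(X = 12) = 0.122219
(c) P(X ≤ 14) = 0.653156
(d) P(12 ≤ X ≤ 14) = 0.566714

We have X ~ Binomial(n=17, p=0.81).

(a) Moments:
E[X] = 13.7700
Var(X) = 2.6163
σ = √Var(X) = 1.6175

(b) Point probability using PMF:
P(X = 12) = 0.122219

(c) Cumulative probability using CDF:
P(X ≤ 14) = F(14) = 0.653156

(d) Range probability:
P(12 ≤ X ≤ 14) = P(X ≤ 14) - P(X ≤ 11)
                   = F(14) - F(11)
                   = 0.653156 - 0.086441
                   = 0.566714

This means approximately 56.7% of outcomes fall in the interval [12, 14].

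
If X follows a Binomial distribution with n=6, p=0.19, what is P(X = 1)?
0.397493

We have X ~ Binomial(n=6, p=0.19).

For a Binomial distribution, the PMF gives us the probability of each outcome.

Using the PMF formula:
P(X = 1) = 0.397493

Rounded to 4 decimal places: 0.3975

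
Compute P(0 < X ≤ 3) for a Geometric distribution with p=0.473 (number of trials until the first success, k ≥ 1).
0.853637

We have X ~ Geometric(p=0.473) (number of trials until the first success, k ≥ 1).

To find P(0 < X ≤ 3), we use:
P(0 < X ≤ 3) = P(X ≤ 3) - P(X ≤ 0)
                 = F(3) - F(0)
                 = 0.853637 - 0.000000
                 = 0.853637

So there's approximately a 85.4% chance that X falls in this range.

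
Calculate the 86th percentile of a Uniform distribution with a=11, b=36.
32.5000

We have X ~ Uniform(a=11, b=36).

We want to find x such that P(X ≤ x) = 0.86.

This is the 86th percentile, which means 86% of values fall below this point.

Using the inverse CDF (quantile function):
x = F⁻¹(0.86) = 32.5000

Verification: P(X ≤ 32.5000) = 0.86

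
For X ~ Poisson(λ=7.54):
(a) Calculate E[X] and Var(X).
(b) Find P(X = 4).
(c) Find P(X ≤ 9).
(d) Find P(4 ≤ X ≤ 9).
(a) E[X] = 7.5400, Var(X) = 7.5400
(b) P(X = 4) = 0.071564
(c) P(X ≤ 9) = 0.771812
(d) P(4 ≤ X ≤ 9) = 0.714203

We have X ~ Poisson(λ=7.54).

(a) Moments:
E[X] = 7.5400
Var(X) = 7.5400
σ = √Var(X) = 2.7459

(b) Point probability using PMF:
P(X = 4) = 0.071564

(c) Cumulative probability using CDF:
P(X ≤ 9) = F(9) = 0.771812

(d) Range probability:
P(4 ≤ X ≤ 9) = P(X ≤ 9) - P(X ≤ 3)
                   = F(9) - F(3)
                   = 0.771812 - 0.057608
                   = 0.714203

This means approximately 71.4% of outcomes fall in the interval [4, 9].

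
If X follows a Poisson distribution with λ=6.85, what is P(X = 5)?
0.133154

We have X ~ Poisson(λ=6.85).

For a Poisson distribution, the PMF gives us the probability of each outcome.

Using the PMF formula:
P(X = 5) = 0.133154

Rounded to 4 decimal places: 0.1332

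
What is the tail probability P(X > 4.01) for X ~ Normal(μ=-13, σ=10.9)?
0.059315

We have X ~ Normal(μ=-13, σ=10.9).

P(X > 4.01) = 1 - P(X ≤ 4.01)
                = 1 - F(4.01)
                = 1 - 0.940685
                = 0.059315

So there's approximately a 5.9% chance that X exceeds 4.01.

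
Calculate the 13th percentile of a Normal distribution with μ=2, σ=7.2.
-6.1100

We have X ~ Normal(μ=2, σ=7.2).

We want to find x such that P(X ≤ x) = 0.13.

This is the 13th percentile, which means 13% of values fall below this point.

Using the inverse CDF (quantile function):
x = F⁻¹(0.13) = -6.1100

Verification: P(X ≤ -6.1100) = 0.13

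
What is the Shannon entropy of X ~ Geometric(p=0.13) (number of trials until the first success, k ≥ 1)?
2.9722 nats

We have X ~ Geometric(p=0.13) (number of trials until the first success, k ≥ 1).

The Shannon entropy measures the uncertainty or information content of the distribution.

For a Geometric distribution with p=0.13 (number of trials until the first success, k ≥ 1):
H(X) = 2.9722 nats

(In bits, this would be 4.2880 bits.)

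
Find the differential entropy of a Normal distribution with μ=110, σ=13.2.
3.9992 nats

We have X ~ Normal(μ=110, σ=13.2).

The differential entropy measures the uncertainty or information content of the distribution.

For a Normal distribution with μ=110, σ=13.2:
h(X) = 3.9992 nats

(In bits, this would be 5.7696 bits.)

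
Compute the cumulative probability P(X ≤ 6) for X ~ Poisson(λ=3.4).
0.942147

We have X ~ Poisson(λ=3.4).

The CDF gives us P(X ≤ k).

Using the CDF:
P(X ≤ 6) = 0.942147

This means there's approximately a 94.2% chance that X is at most 6.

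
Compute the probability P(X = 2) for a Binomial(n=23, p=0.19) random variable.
0.109349

We have X ~ Binomial(n=23, p=0.19).

For a Binomial distribution, the PMF gives us the probability of each outcome.

Using the PMF formula:
P(X = 2) = 0.109349

Rounded to 4 decimal places: 0.1093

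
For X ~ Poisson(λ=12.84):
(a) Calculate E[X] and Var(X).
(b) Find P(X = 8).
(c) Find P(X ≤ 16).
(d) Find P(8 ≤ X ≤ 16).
(a) E[X] = 12.8400, Var(X) = 12.8400
(b) P(X = 8) = 0.048602
(c) P(X ≤ 16) = 0.846781
(d) P(8 ≤ X ≤ 16) = 0.788080

We have X ~ Poisson(λ=12.84).

(a) Moments:
E[X] = 12.8400
Var(X) = 12.8400
σ = √Var(X) = 3.5833

(b) Point probability using PMF:
P(X = 8) = 0.048602

(c) Cumulative probability using CDF:
P(X ≤ 16) = F(16) = 0.846781

(d) Range probability:
P(8 ≤ X ≤ 16) = P(X ≤ 16) - P(X ≤ 7)
                   = F(16) - F(7)
                   = 0.846781 - 0.058700
                   = 0.788080

This means approximately 78.8% of outcomes fall in the interval [8, 16].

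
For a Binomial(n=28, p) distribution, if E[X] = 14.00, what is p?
p = 0.5

For a Binomial(n, p) distribution:
E[X] = n × p

Given n = 28 and E[X] = 14.00:
14.00 = 28 × p
p = 14.00 / 28 = 0.5

Verification: Binomial(28, 0.5) has E[X] = 14.00 ✓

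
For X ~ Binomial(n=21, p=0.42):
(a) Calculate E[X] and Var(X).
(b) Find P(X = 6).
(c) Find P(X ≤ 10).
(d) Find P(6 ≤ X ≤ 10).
(a) E[X] = 8.8200, Var(X) = 5.1156
(b) P(X = 6) = 0.084222
(c) P(X ≤ 10) = 0.772415
(d) P(6 ≤ X ≤ 10) = 0.704289

We have X ~ Binomial(n=21, p=0.42).

(a) Moments:
E[X] = 8.8200
Var(X) = 5.1156
σ = √Var(X) = 2.2618

(b) Point probability using PMF:
P(X = 6) = 0.084222

(c) Cumulative probability using CDF:
P(X ≤ 10) = F(10) = 0.772415

(d) Range probability:
P(6 ≤ X ≤ 10) = P(X ≤ 10) - P(X ≤ 5)
                   = F(10) - F(5)
                   = 0.772415 - 0.068126
                   = 0.704289

This means approximately 70.4% of outcomes fall in the interval [6, 10].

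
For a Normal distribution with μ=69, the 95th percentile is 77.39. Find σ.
σ = 5.1008

For X ~ Normal(μ, σ), the p-th percentile satisfies x = μ + z_p × σ,
where z_p = Φ⁻¹(p) is the standard normal quantile.

Step 1: z_{0.95} = Φ⁻¹(0.95) = 1.6449

Step 2: Solve for σ:
77.39 = 69 + 1.6449 × σ
σ = (77.39 - 69) / 1.6449
σ = 8.39 / 1.6449
σ = 5.1008

Verification: μ + z × σ = 69 + 1.6449 × 5.1008 = 77.39 ✓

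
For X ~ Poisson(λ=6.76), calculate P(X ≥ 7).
0.513952

We have X ~ Poisson(λ=6.76).

For discrete distributions, P(X ≥ 7) = 1 - P(X ≤ 6).

P(X ≤ 6) = 0.486048
P(X ≥ 7) = 1 - 0.486048 = 0.513952

So there's approximately a 51.4% chance that X is at least 7.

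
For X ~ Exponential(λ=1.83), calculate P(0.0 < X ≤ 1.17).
0.882475

We have X ~ Exponential(λ=1.83).

To find P(0.0 < X ≤ 1.17), we use:
P(0.0 < X ≤ 1.17) = P(X ≤ 1.17) - P(X ≤ 0.0)
                 = F(1.17) - F(0.0)
                 = 0.882475 - 0.000000
                 = 0.882475

So there's approximately a 88.2% chance that X falls in this range.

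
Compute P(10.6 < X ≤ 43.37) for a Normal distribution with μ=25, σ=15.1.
0.717981

We have X ~ Normal(μ=25, σ=15.1).

To find P(10.6 < X ≤ 43.37), we use:
P(10.6 < X ≤ 43.37) = P(X ≤ 43.37) - P(X ≤ 10.6)
                 = F(43.37) - F(10.6)
                 = 0.888113 - 0.170132
                 = 0.717981

So there's approximately a 71.8% chance that X falls in this range.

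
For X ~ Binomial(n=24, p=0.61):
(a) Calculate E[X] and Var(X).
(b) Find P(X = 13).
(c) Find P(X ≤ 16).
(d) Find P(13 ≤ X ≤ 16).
(a) E[X] = 14.6400, Var(X) = 5.7096
(b) P(X = 13) = 0.128312
(c) P(X ≤ 16) = 0.779617
(d) P(13 ≤ X ≤ 16) = 0.595090

We have X ~ Binomial(n=24, p=0.61).

(a) Moments:
E[X] = 14.6400
Var(X) = 5.7096
σ = √Var(X) = 2.3895

(b) Point probability using PMF:
P(X = 13) = 0.128312

(c) Cumulative probability using CDF:
P(X ≤ 16) = F(16) = 0.779617

(d) Range probability:
P(13 ≤ X ≤ 16) = P(X ≤ 16) - P(X ≤ 12)
                   = F(16) - F(12)
                   = 0.779617 - 0.184526
                   = 0.595090

This means approximately 59.5% of outcomes fall in the interval [13, 16].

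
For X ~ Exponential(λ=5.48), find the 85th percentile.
0.3462

We have X ~ Exponential(λ=5.48).

We want to find x such that P(X ≤ x) = 0.85.

This is the 85th percentile, which means 85% of values fall below this point.

Using the inverse CDF (quantile function):
x = F⁻¹(0.85) = 0.3462

Verification: P(X ≤ 0.3462) = 0.85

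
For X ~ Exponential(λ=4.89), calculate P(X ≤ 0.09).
0.356028

We have X ~ Exponential(λ=4.89).

The CDF gives us P(X ≤ k).

Using the CDF:
P(X ≤ 0.09) = 0.356028

This means there's approximately a 35.6% chance that X is at most 0.09.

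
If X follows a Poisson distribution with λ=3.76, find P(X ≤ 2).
0.275419

We have X ~ Poisson(λ=3.76).

The CDF gives us P(X ≤ k).

Using the CDF:
P(X ≤ 2) = 0.275419

This means there's approximately a 27.5% chance that X is at most 2.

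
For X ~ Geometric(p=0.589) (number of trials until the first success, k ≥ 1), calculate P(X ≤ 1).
0.589000

We have X ~ Geometric(p=0.589) (number of trials until the first success, k ≥ 1).

The CDF gives us P(X ≤ k).

Using the CDF:
P(X ≤ 1) = 0.589000

This means there's approximately a 58.9% chance that X is at most 1.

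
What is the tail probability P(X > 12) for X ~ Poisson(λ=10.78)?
0.287487

We have X ~ Poisson(λ=10.78).

P(X > 12) = 1 - P(X ≤ 12)
                = 1 - F(12)
                = 1 - 0.712513
                = 0.287487

So there's approximately a 28.7% chance that X exceeds 12.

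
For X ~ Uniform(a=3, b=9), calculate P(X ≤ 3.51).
0.085000

We have X ~ Uniform(a=3, b=9).

The CDF gives us P(X ≤ k).

Using the CDF:
P(X ≤ 3.51) = 0.085000

This means there's approximately a 8.5% chance that X is at most 3.51.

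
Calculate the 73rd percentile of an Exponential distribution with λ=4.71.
0.2780

We have X ~ Exponential(λ=4.71).

We want to find x such that P(X ≤ x) = 0.73.

This is the 73rd percentile, which means 73% of values fall below this point.

Using the inverse CDF (quantile function):
x = F⁻¹(0.73) = 0.2780

Verification: P(X ≤ 0.2780) = 0.73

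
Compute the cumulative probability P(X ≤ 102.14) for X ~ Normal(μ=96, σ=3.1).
0.976184

We have X ~ Normal(μ=96, σ=3.1).

The CDF gives us P(X ≤ k).

Using the CDF:
P(X ≤ 102.14) = 0.976184

This means there's approximately a 97.6% chance that X is at most 102.14.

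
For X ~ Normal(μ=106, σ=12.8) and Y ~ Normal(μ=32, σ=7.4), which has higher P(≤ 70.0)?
Y has higher probability (P(Y ≤ 70.0) = 1.0000 > P(X ≤ 70.0) = 0.0025)

Compute P(≤ 70.0) for each distribution:

X ~ Normal(μ=106, σ=12.8):
P(X ≤ 70.0) = 0.0025

Y ~ Normal(μ=32, σ=7.4):
P(Y ≤ 70.0) = 1.0000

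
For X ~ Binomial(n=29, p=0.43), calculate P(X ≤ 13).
0.652806

We have X ~ Binomial(n=29, p=0.43).

The CDF gives us P(X ≤ k).

Using the CDF:
P(X ≤ 13) = 0.652806

This means there's approximately a 65.3% chance that X is at most 13.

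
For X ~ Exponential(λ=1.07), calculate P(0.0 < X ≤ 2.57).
0.936066

We have X ~ Exponential(λ=1.07).

To find P(0.0 < X ≤ 2.57), we use:
P(0.0 < X ≤ 2.57) = P(X ≤ 2.57) - P(X ≤ 0.0)
                 = F(2.57) - F(0.0)
                 = 0.936066 - 0.000000
                 = 0.936066

So there's approximately a 93.6% chance that X falls in this range.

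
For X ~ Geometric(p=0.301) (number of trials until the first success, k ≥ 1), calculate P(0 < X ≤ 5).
0.833127

We have X ~ Geometric(p=0.301) (number of trials until the first success, k ≥ 1).

To find P(0 < X ≤ 5), we use:
P(0 < X ≤ 5) = P(X ≤ 5) - P(X ≤ 0)
                 = F(5) - F(0)
                 = 0.833127 - 0.000000
                 = 0.833127

So there's approximately a 83.3% chance that X falls in this range.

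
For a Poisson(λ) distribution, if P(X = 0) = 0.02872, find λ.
λ = 3.5502

For a Poisson(λ) distribution, the PMF at 0 is:
P(X = 0) = λ^0 e^(-λ) / 0! = e^(-λ)

Given P(X = 0) = 0.02872:
e^(-λ) = 0.02872
-λ = ln(0.02872)
λ = -ln(0.02872) = 3.5502

Verification: e^(-3.5502) = 0.02872 ✓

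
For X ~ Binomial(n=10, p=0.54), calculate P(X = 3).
0.082351

We have X ~ Binomial(n=10, p=0.54).

For a Binomial distribution, the PMF gives us the probability of each outcome.

Using the PMF formula:
P(X = 3) = 0.082351

Rounded to 4 decimal places: 0.0824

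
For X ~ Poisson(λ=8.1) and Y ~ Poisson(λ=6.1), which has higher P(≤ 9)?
Y has higher probability (P(Y ≤ 9) = 0.9090 > P(X ≤ 9) = 0.7041)

Compute P(≤ 9) for each distribution:

X ~ Poisson(λ=8.1):
P(X ≤ 9) = 0.7041

Y ~ Poisson(λ=6.1):
P(Y ≤ 9) = 0.9090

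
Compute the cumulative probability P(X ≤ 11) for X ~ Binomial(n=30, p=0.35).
0.654824

We have X ~ Binomial(n=30, p=0.35).

The CDF gives us P(X ≤ k).

Using the CDF:
P(X ≤ 11) = 0.654824

This means there's approximately a 65.5% chance that X is at most 11.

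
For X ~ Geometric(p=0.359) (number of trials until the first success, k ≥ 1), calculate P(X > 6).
0.069366

We have X ~ Geometric(p=0.359) (number of trials until the first success, k ≥ 1).

P(X > 6) = 1 - P(X ≤ 6)
                = 1 - F(6)
                = 1 - 0.930634
                = 0.069366

So there's approximately a 6.9% chance that X exceeds 6.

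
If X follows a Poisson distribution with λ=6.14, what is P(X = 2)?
0.040620

We have X ~ Poisson(λ=6.14).

For a Poisson distribution, the PMF gives us the probability of each outcome.

Using the PMF formula:
P(X = 2) = 0.040620

Rounded to 4 decimal places: 0.0406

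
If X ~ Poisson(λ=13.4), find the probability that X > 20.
0.032867

We have X ~ Poisson(λ=13.4).

P(X > 20) = 1 - P(X ≤ 20)
                = 1 - F(20)
                = 1 - 0.967133
                = 0.032867

So there's approximately a 3.3% chance that X exceeds 20.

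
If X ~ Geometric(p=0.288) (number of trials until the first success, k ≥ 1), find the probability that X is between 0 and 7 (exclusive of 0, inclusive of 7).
0.907240

We have X ~ Geometric(p=0.288) (number of trials until the first success, k ≥ 1).

To find P(0 < X ≤ 7), we use:
P(0 < X ≤ 7) = P(X ≤ 7) - P(X ≤ 0)
                 = F(7) - F(0)
                 = 0.907240 - 0.000000
                 = 0.907240

So there's approximately a 90.7% chance that X falls in this range.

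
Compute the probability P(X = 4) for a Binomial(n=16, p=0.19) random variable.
0.189193

We have X ~ Binomial(n=16, p=0.19).

For a Binomial distribution, the PMF gives us the probability of each outcome.

Using the PMF formula:
P(X = 4) = 0.189193

Rounded to 4 decimal places: 0.1892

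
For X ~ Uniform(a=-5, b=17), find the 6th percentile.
-3.6800

We have X ~ Uniform(a=-5, b=17).

We want to find x such that P(X ≤ x) = 0.06.

This is the 6th percentile, which means 6% of values fall below this point.

Using the inverse CDF (quantile function):
x = F⁻¹(0.06) = -3.6800

Verification: P(X ≤ -3.6800) = 0.06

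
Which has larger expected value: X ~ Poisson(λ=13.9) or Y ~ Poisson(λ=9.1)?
X has larger mean (13.9000 > 9.1000)

Compute the expected value for each distribution:

X ~ Poisson(λ=13.9):
E[X] = 13.9000

Y ~ Poisson(λ=9.1):
E[Y] = 9.1000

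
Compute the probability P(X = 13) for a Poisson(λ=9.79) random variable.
0.068258

We have X ~ Poisson(λ=9.79).

For a Poisson distribution, the PMF gives us the probability of each outcome.

Using the PMF formula:
P(X = 13) = 0.068258

Rounded to 4 decimal places: 0.0683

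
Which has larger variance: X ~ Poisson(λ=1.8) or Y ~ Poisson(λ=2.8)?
Y has larger variance (2.8000 > 1.8000)

Compute the variance for each distribution:

X ~ Poisson(λ=1.8):
Var(X) = 1.8000

Y ~ Poisson(λ=2.8):
Var(Y) = 2.8000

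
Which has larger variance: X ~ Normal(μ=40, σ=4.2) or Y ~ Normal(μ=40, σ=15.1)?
Y has larger variance (228.0100 > 17.6400)

Compute the variance for each distribution:

X ~ Normal(μ=40, σ=4.2):
Var(X) = 17.6400

Y ~ Normal(μ=40, σ=15.1):
Var(Y) = 228.0100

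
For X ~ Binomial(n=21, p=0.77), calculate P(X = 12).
0.022998

We have X ~ Binomial(n=21, p=0.77).

For a Binomial distribution, the PMF gives us the probability of each outcome.

Using the PMF formula:
P(X = 12) = 0.022998

Rounded to 4 decimal places: 0.0230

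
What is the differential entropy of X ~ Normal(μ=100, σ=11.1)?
3.8259 nats

We have X ~ Normal(μ=100, σ=11.1).

The differential entropy measures the uncertainty or information content of the distribution.

For a Normal distribution with μ=100, σ=11.1:
h(X) = 3.8259 nats

(In bits, this would be 5.5196 bits.)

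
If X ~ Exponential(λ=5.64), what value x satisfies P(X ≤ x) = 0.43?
0.0997

We have X ~ Exponential(λ=5.64).

We want to find x such that P(X ≤ x) = 0.43.

This is the 43rd percentile, which means 43% of values fall below this point.

Using the inverse CDF (quantile function):
x = F⁻¹(0.43) = 0.0997

Verification: P(X ≤ 0.0997) = 0.43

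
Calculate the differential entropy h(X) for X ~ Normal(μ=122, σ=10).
3.7215 nats

We have X ~ Normal(μ=122, σ=10).

The differential entropy measures the uncertainty or information content of the distribution.

For a Normal distribution with μ=122, σ=10:
h(X) = 3.7215 nats

(In bits, this would be 5.3690 bits.)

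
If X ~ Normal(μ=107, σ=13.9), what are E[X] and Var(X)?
E[X] = 107.0000, Var(X) = 193.2100

We have X ~ Normal(μ=107, σ=13.9).

For a Normal distribution with μ=107, σ=13.9:

Expected value:
E[X] = 107.0000

Variance:
Var(X) = 193.2100

Standard deviation:
σ = √Var(X) = 13.9000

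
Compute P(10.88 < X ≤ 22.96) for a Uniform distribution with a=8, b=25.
0.710588

We have X ~ Uniform(a=8, b=25).

To find P(10.88 < X ≤ 22.96), we use:
P(10.88 < X ≤ 22.96) = P(X ≤ 22.96) - P(X ≤ 10.88)
                 = F(22.96) - F(10.88)
                 = 0.880000 - 0.169412
                 = 0.710588

So there's approximately a 71.1% chance that X falls in this range.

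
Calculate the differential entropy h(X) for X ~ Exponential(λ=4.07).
-0.4036 nats

We have X ~ Exponential(λ=4.07).

The differential entropy measures the uncertainty or information content of the distribution.

For an Exponential distribution with λ=4.07:
h(X) = -0.4036 nats

(In bits, this would be -0.5823 bits.)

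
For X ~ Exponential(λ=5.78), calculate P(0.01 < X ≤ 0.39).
0.838881

We have X ~ Exponential(λ=5.78).

To find P(0.01 < X ≤ 0.39), we use:
P(0.01 < X ≤ 0.39) = P(X ≤ 0.39) - P(X ≤ 0.01)
                 = F(0.39) - F(0.01)
                 = 0.895043 - 0.056161
                 = 0.838881

So there's approximately a 83.9% chance that X falls in this range.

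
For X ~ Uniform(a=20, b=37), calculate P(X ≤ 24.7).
0.276471

We have X ~ Uniform(a=20, b=37).

The CDF gives us P(X ≤ k).

Using the CDF:
P(X ≤ 24.7) = 0.276471

This means there's approximately a 27.6% chance that X is at most 24.7.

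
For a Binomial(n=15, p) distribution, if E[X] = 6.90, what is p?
p = 0.46

For a Binomial(n, p) distribution:
E[X] = n × p

Given n = 15 and E[X] = 6.90:
6.90 = 15 × p
p = 6.90 / 15 = 0.46

Verification: Binomial(15, 0.46) has E[X] = 6.90 ✓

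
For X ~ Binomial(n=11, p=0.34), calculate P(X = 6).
0.089379

We have X ~ Binomial(n=11, p=0.34).

For a Binomial distribution, the PMF gives us the probability of each outcome.

Using the PMF formula:
P(X = 6) = 0.089379

Rounded to 4 decimal places: 0.0894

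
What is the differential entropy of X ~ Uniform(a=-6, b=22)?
3.3322 nats

We have X ~ Uniform(a=-6, b=22).

The differential entropy measures the uncertainty or information content of the distribution.

For a Uniform distribution with a=-6, b=22:
h(X) = 3.3322 nats

(In bits, this would be 4.8074 bits.)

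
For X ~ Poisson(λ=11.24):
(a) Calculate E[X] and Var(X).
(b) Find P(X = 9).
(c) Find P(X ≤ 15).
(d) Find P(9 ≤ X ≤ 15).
(a) E[X] = 11.2400, Var(X) = 11.2400
(b) P(X = 9) = 0.103673
(c) P(X ≤ 15) = 0.894032
(d) P(9 ≤ X ≤ 15) = 0.682662

We have X ~ Poisson(λ=11.24).

(a) Moments:
E[X] = 11.2400
Var(X) = 11.2400
σ = √Var(X) = 3.3526

(b) Point probability using PMF:
P(X = 9) = 0.103673

(c) Cumulative probability using CDF:
P(X ≤ 15) = F(15) = 0.894032

(d) Range probability:
P(9 ≤ X ≤ 15) = P(X ≤ 15) - P(X ≤ 8)
                   = F(15) - F(8)
                   = 0.894032 - 0.211370
                   = 0.682662

This means approximately 68.3% of outcomes fall in the interval [9, 15].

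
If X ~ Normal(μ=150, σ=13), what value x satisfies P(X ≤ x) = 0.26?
141.6365

We have X ~ Normal(μ=150, σ=13).

We want to find x such that P(X ≤ x) = 0.26.

This is the 26th percentile, which means 26% of values fall below this point.

Using the inverse CDF (quantile function):
x = F⁻¹(0.26) = 141.6365

Verification: P(X ≤ 141.6365) = 0.26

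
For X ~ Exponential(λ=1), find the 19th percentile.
0.2107

We have X ~ Exponential(λ=1).

We want to find x such that P(X ≤ x) = 0.19.

This is the 19th percentile, which means 19% of values fall below this point.

Using the inverse CDF (quantile function):
x = F⁻¹(0.19) = 0.2107

Verification: P(X ≤ 0.2107) = 0.19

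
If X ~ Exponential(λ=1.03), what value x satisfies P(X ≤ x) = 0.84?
1.7792

We have X ~ Exponential(λ=1.03).

We want to find x such that P(X ≤ x) = 0.84.

This is the 84th percentile, which means 84% of values fall below this point.

Using the inverse CDF (quantile function):
x = F⁻¹(0.84) = 1.7792

Verification: P(X ≤ 1.7792) = 0.84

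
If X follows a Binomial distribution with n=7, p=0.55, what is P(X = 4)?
0.291848

We have X ~ Binomial(n=7, p=0.55).

For a Binomial distribution, the PMF gives us the probability of each outcome.

Using the PMF formula:
P(X = 4) = 0.291848

Rounded to 4 decimal places: 0.2918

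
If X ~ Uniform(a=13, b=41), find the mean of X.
27.0000

We have X ~ Uniform(a=13, b=41).

For a Uniform distribution with a=13, b=41:
E[X] = 27.0000

This is the expected (average) value of X.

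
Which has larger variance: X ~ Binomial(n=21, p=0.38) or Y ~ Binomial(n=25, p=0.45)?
Y has larger variance (6.1875 > 4.9476)

Compute the variance for each distribution:

X ~ Binomial(n=21, p=0.38):
Var(X) = 4.9476

Y ~ Binomial(n=25, p=0.45):
Var(Y) = 6.1875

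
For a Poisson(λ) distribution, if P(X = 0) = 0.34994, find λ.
λ = 1.0500

For a Poisson(λ) distribution, the PMF at 0 is:
P(X = 0) = λ^0 e^(-λ) / 0! = e^(-λ)

Given P(X = 0) = 0.34994:
e^(-λ) = 0.34994
-λ = ln(0.34994)
λ = -ln(0.34994) = 1.0500

Verification: e^(-1.0500) = 0.34994 ✓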